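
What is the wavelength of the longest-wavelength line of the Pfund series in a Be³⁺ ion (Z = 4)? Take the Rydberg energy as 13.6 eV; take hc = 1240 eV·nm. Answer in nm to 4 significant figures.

466.2 nm

The Pfund series terminates on n_f = 5; the first line has n_i = 5+1 = 6.
ΔE = 217.6 × (1/5² − 1/6²) = 2.660 eV.
λ = 1240 / 2.660 = 466.2 nm.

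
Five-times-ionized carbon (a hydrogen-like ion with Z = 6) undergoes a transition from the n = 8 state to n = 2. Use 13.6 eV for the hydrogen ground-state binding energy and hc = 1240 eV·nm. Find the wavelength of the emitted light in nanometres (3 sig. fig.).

10.8 nm

For Z = 6 the level energies scale as Z², so the effective Rydberg energy is 13.6 × 36 = 489.6 eV.
ΔE = 489.6 × (1/2² − 1/8²) = 489.6 × 0.2344 = 114.8 eV.
λ = hc/ΔE = 1240 / 114.8 = 10.8 nm.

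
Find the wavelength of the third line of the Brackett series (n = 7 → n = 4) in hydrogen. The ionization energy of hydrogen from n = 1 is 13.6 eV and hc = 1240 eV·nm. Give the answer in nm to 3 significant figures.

The Brackett series terminates on n_f = 4; the third line has n_i = 4+3 = 7.
ΔE = 13.60 × (1/4² − 1/7²) = 0.5724 eV.
λ = 1240 / 0.5724 = 2170 nm.

2170 nm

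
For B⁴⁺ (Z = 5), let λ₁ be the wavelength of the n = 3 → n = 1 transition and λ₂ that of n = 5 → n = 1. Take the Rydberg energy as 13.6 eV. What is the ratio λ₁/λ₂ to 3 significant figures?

1.08

λ ∝ 1/ΔE ∝ 1/(1/n_f² − 1/n_i²), and the Z² and hc factors cancel in the ratio.
λ₁/λ₂ = (1/1² − 1/5²)/(1/1² − 1/3²) = 0.9600/0.8889 = 1.08.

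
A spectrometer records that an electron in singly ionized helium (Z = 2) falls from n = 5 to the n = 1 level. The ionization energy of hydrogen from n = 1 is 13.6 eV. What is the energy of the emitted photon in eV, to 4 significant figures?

52.22 eV

The Bohr energies scale as Z², so for Z = 2: E_n = −54.40/n² eV.
E_5 = −54.40/25 = −2.176 eV and E_1 = −54.40/1 = −54.40 eV.
The photon energy is |E_5 − E_1| = 52.22 eV.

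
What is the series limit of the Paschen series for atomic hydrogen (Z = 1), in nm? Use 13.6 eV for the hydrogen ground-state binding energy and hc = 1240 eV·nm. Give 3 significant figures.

The Paschen series has lower level n_f = 3; the series limit corresponds to n_i → ∞.
ΔE_max = 13.6 × 1 / 3² = 1.511 eV.
λ_min = 1240 / 1.511 = 821 nm.

821 nm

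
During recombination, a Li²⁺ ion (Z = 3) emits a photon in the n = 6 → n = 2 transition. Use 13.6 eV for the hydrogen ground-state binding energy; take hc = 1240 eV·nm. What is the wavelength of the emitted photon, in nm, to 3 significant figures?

For Z = 3 the level energies scale as Z², so the effective Rydberg energy is 13.6 × 9 = 122.4 eV.
ΔE = 122.4 × (1/2² − 1/6²) = 122.4 × 0.2222 = 27.20 eV.
λ = hc/ΔE = 1240 / 27.20 = 45.6 nm.

45.6 nm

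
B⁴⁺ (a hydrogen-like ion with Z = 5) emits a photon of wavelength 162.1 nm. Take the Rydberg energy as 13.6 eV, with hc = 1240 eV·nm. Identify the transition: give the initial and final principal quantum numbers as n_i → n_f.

The photon energy is ΔE = hc/λ = 1240 / 162.1 = 7.650 eV.
With Z = 5, ΔE = 340.0 × (1/n_f² − 1/n_i²), so 1/n_f² − 1/n_i² = 0.02250.
Trying n_f = 4 gives 1/n_i² = 0.04000, i.e. n_i ≈ 5; this pair matches.

n_i = 5, n_f = 4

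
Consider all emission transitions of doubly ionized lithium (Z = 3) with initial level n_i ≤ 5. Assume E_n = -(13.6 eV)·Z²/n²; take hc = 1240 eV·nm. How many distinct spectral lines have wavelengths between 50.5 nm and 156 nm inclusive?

3

Enumerate all n_i → n_f pairs with 1 ≤ n_f < n_i ≤ 5 and compute λ = 1240 / [13.6·9·(1/n_f² − 1/n_i²)].
Lines falling in [50.5, 156] nm: 4→2 (54.03 nm), 3→2 (72.94 nm), 5→3 (142.5 nm).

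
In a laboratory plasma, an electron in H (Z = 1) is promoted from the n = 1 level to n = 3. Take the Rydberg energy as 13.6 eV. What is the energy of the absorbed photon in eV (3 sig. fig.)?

12.1 eV

E_3 = −13.60/9 = −1.511 eV and E_1 = −13.60/1 = −13.60 eV.
The photon energy is |E_3 − E_1| = 12.1 eV.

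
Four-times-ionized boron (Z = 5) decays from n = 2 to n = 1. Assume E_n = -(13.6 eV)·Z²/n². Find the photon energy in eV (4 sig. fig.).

The Bohr energies scale as Z², so for Z = 5: E_n = −340.0/n² eV.
E_2 = −340.0/4 = −85.00 eV and E_1 = −340.0/1 = −340.0 eV.
The photon energy is |E_2 − E_1| = 255.0 eV.

255.0 eV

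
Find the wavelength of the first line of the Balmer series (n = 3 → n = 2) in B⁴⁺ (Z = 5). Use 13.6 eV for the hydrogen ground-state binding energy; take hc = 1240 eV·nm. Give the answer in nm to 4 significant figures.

The Balmer series terminates on n_f = 2; the first line has n_i = 2+1 = 3.
ΔE = 340.0 × (1/2² − 1/3²) = 47.22 eV.
λ = 1240 / 47.22 = 26.26 nm.

26.26 nm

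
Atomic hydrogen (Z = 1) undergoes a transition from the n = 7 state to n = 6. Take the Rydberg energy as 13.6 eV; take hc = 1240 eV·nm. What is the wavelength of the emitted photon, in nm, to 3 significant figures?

12400 nm

ΔE = 13.60 × (1/6² − 1/7²) = 13.60 × 0.007370 = 0.1002 eV.
λ = hc/ΔE = 1240 / 0.1002 = 12400 nm.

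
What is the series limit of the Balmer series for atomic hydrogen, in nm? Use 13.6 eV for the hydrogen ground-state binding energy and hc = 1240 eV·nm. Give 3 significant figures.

365 nm

The Balmer series has lower level n_f = 2; the series limit corresponds to n_i → ∞.
ΔE_max = 13.6 × 1 / 2² = 3.400 eV.
λ_min = 1240 / 3.400 = 365 nm.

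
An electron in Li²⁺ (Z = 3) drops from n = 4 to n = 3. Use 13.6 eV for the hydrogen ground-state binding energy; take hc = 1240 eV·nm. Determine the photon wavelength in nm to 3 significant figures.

For Z = 3 the level energies scale as Z², so the effective Rydberg energy is 13.6 × 9 = 122.4 eV.
ΔE = 122.4 × (1/3² − 1/4²) = 122.4 × 0.04861 = 5.950 eV.
λ = hc/ΔE = 1240 / 5.950 = 208 nm.

208 nm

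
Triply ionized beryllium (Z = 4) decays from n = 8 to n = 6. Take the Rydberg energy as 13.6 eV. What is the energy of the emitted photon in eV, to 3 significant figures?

The Bohr energies scale as Z², so for Z = 4: E_n = −217.6/n² eV.
E_8 = −217.6/64 = −3.400 eV and E_6 = −217.6/36 = −6.044 eV.
The photon energy is |E_8 − E_6| = 2.64 eV.

2.64 eV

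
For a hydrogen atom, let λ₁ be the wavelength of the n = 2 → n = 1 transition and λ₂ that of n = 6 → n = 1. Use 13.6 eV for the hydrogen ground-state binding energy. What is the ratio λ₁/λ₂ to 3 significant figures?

1.30

λ ∝ 1/ΔE ∝ 1/(1/n_f² − 1/n_i²), and the Z² and hc factors cancel in the ratio.
λ₁/λ₂ = (1/1² − 1/6²)/(1/1² − 1/2²) = 0.9722/0.7500 = 1.30.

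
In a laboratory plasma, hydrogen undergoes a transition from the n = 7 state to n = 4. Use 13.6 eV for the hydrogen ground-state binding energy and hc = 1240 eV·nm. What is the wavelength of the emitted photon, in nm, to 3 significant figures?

ΔE = 13.60 × (1/4² − 1/7²) = 13.60 × 0.04209 = 0.5724 eV.
λ = hc/ΔE = 1240 / 0.5724 = 2170 nm.
This line belongs to the Brackett series.

2170 nm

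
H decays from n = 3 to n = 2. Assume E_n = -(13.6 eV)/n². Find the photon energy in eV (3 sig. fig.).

1.89 eV

E_3 = −13.60/9 = −1.511 eV and E_2 = −13.60/4 = −3.400 eV.
The photon energy is |E_3 − E_2| = 1.89 eV.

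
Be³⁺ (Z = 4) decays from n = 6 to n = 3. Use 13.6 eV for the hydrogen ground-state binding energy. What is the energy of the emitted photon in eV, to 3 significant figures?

18.1 eV

The Bohr energies scale as Z², so for Z = 4: E_n = −217.6/n² eV.
E_6 = −217.6/36 = −6.044 eV and E_3 = −217.6/9 = −24.18 eV.
The photon energy is |E_6 − E_3| = 18.1 eV.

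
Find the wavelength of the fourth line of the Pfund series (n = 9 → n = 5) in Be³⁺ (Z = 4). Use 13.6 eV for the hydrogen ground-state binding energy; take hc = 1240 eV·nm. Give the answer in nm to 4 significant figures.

The Pfund series terminates on n_f = 5; the fourth line has n_i = 5+4 = 9.
ΔE = 217.6 × (1/5² − 1/9²) = 6.018 eV.
λ = 1240 / 6.018 = 206.1 nm.

206.1 nm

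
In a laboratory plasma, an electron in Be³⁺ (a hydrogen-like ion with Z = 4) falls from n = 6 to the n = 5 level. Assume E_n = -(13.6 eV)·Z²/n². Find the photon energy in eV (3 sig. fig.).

The Bohr energies scale as Z², so for Z = 4: E_n = −217.6/n² eV.
E_6 = −217.6/36 = −6.044 eV and E_5 = −217.6/25 = −8.704 eV.
The photon energy is |E_6 − E_5| = 2.66 eV.

2.66 eV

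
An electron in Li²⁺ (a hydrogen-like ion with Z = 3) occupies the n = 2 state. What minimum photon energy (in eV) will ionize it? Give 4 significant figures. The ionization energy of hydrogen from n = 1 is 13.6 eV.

E_n = −13.6 Z²/n² = −122.4/n² eV for Z = 3.
E_2 = −122.4/4 = −30.60 eV, so ionization (to E = 0) requires 30.60 eV.

30.60 eV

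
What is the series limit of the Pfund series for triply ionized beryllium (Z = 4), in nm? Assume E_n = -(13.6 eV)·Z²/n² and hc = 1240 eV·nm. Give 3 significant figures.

The Pfund series has lower level n_f = 5; the series limit corresponds to n_i → ∞.
ΔE_max = 13.6 × 16 / 5² = 8.704 eV.
λ_min = 1240 / 8.704 = 142 nm.

142 nm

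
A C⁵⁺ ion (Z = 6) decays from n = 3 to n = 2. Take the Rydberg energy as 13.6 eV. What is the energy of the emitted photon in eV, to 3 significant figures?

68.0 eV

The Bohr energies scale as Z², so for Z = 6: E_n = −489.6/n² eV.
E_3 = −489.6/9 = −54.40 eV and E_2 = −489.6/4 = −122.4 eV.
The photon energy is |E_3 − E_2| = 68.0 eV.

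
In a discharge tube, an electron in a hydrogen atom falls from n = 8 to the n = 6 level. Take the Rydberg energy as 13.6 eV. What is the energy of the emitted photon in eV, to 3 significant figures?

0.165 eV

E_8 = −13.60/64 = −0.2125 eV and E_6 = −13.60/36 = −0.3778 eV.
The photon energy is |E_8 − E_6| = 0.165 eV.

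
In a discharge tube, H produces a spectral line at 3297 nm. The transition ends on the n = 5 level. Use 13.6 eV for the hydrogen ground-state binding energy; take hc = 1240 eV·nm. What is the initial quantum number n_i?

n_i = 9

The photon energy is ΔE = hc/λ = 1240 / 3297 = 0.3761 eV.
With Z = 1, ΔE = 13.60 × (1/n_f² − 1/n_i²), so 1/n_f² − 1/n_i² = 0.02765.
With n_f = 5: 1/n_i² = 1/25 − 0.02765 = 0.01235, so n_i ≈ 9.00.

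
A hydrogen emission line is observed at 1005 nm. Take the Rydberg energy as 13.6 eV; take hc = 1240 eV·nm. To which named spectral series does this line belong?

Paschen

ΔE = 1240/1005 = 1.234 eV.
This matches 13.6 × (1/3² − 1/7²), so n_f = 3: the Paschen series.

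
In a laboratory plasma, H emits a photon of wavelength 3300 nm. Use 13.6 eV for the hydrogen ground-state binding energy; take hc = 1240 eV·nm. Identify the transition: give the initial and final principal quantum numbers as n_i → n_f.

n_i = 9, n_f = 5

The photon energy is ΔE = hc/λ = 1240 / 3300 = 0.3758 eV.
With Z = 1, ΔE = 13.60 × (1/n_f² − 1/n_i²), so 1/n_f² − 1/n_i² = 0.02763.
Trying n_f = 5 gives 1/n_i² = 0.01237, i.e. n_i ≈ 9; this pair matches.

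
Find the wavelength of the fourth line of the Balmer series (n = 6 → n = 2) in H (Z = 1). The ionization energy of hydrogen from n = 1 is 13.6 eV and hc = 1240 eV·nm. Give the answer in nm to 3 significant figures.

410 nm

The Balmer series terminates on n_f = 2; the fourth line has n_i = 2+4 = 6.
ΔE = 13.60 × (1/2² − 1/6²) = 3.022 eV.
λ = 1240 / 3.022 = 410 nm.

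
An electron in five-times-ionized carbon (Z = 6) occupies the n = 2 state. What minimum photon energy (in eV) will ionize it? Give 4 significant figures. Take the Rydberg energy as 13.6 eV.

E_n = −13.6 Z²/n² = −489.6/n² eV for Z = 6.
E_2 = −489.6/4 = −122.4 eV, so ionization (to E = 0) requires 122.4 eV.

122.4 eV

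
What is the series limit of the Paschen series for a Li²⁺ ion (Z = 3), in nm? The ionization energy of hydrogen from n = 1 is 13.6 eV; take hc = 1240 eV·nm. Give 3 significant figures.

91.2 nm

The Paschen series has lower level n_f = 3; the series limit corresponds to n_i → ∞.
ΔE_max = 13.6 × 9 / 3² = 13.60 eV.
λ_min = 1240 / 13.60 = 91.2 nm.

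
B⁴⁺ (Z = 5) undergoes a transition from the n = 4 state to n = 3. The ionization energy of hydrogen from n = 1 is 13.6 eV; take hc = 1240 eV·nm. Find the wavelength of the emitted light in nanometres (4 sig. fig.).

75.03 nm

For Z = 5 the level energies scale as Z², so the effective Rydberg energy is 13.6 × 25 = 340.0 eV.
ΔE = 340.0 × (1/3² − 1/4²) = 340.0 × 0.04861 = 16.53 eV.
λ = hc/ΔE = 1240 / 16.53 = 75.03 nm.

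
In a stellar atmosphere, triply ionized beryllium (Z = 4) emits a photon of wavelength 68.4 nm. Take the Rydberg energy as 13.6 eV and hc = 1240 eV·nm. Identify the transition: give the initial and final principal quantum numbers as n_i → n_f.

The photon energy is ΔE = hc/λ = 1240 / 68.4 = 18.13 eV.
With Z = 4, ΔE = 217.6 × (1/n_f² − 1/n_i²), so 1/n_f² − 1/n_i² = 0.08331.
Trying n_f = 3 gives 1/n_i² = 0.02780, i.e. n_i ≈ 6; this pair matches.

n_i = 6, n_f = 3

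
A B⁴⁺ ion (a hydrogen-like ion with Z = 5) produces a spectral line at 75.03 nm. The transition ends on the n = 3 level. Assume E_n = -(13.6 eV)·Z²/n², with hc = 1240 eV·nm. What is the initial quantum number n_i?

n_i = 4

The photon energy is ΔE = hc/λ = 1240 / 75.03 = 16.53 eV.
With Z = 5, ΔE = 340.0 × (1/n_f² − 1/n_i²), so 1/n_f² − 1/n_i² = 0.04861.
With n_f = 3: 1/n_i² = 1/9 − 0.04861 = 0.06250, so n_i ≈ 4.00.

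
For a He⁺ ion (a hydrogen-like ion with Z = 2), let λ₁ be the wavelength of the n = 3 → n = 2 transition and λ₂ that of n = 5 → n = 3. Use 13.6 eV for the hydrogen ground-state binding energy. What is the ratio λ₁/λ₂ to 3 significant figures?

0.512

λ ∝ 1/ΔE ∝ 1/(1/n_f² − 1/n_i²), and the Z² and hc factors cancel in the ratio.
λ₁/λ₂ = (1/3² − 1/5²)/(1/2² − 1/3²) = 0.07111/0.1389 = 0.512.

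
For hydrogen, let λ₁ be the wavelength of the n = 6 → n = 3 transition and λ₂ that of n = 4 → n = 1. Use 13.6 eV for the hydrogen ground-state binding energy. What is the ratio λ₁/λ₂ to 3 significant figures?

11.3

λ ∝ 1/ΔE ∝ 1/(1/n_f² − 1/n_i²), and the Z² and hc factors cancel in the ratio.
λ₁/λ₂ = (1/1² − 1/4²)/(1/3² − 1/6²) = 0.9375/0.08333 = 11.3.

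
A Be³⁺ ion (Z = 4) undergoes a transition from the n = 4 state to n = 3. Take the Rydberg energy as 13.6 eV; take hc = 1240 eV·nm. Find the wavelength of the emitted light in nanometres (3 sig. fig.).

117 nm

For Z = 4 the level energies scale as Z², so the effective Rydberg energy is 13.6 × 16 = 217.6 eV.
ΔE = 217.6 × (1/3² − 1/4²) = 217.6 × 0.04861 = 10.58 eV.
λ = hc/ΔE = 1240 / 10.58 = 117 nm.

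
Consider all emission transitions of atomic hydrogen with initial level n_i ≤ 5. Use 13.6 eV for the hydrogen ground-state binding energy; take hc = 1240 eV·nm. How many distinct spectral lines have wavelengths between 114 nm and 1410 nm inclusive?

5

Enumerate all n_i → n_f pairs with 1 ≤ n_f < n_i ≤ 5 and compute λ = 1240 / [13.6·1·(1/n_f² − 1/n_i²)].
Lines falling in [114, 1410] nm: 2→1 (121.6 nm), 5→2 (434.2 nm), 4→2 (486.3 nm), 3→2 (656.5 nm), 5→3 (1282 nm).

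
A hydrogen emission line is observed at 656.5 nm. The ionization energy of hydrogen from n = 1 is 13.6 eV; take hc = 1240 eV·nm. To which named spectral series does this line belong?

ΔE = 1240/656.5 = 1.889 eV.
This matches 13.6 × (1/2² − 1/3²), so n_f = 2: the Balmer series.

Balmer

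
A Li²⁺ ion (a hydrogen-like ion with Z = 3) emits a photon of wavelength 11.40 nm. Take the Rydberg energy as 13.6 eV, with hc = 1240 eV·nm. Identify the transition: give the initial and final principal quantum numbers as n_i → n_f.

The photon energy is ΔE = hc/λ = 1240 / 11.40 = 108.8 eV.
With Z = 3, ΔE = 122.4 × (1/n_f² − 1/n_i²), so 1/n_f² − 1/n_i² = 0.8887.
Trying n_f = 1 gives 1/n_i² = 0.1113, i.e. n_i ≈ 3; this pair matches.

n_i = 3, n_f = 1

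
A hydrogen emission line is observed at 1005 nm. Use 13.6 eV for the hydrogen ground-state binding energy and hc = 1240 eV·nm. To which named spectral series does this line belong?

Paschen

ΔE = 1240/1005 = 1.234 eV.
This matches 13.6 × (1/3² − 1/7²), so n_f = 3: the Paschen series.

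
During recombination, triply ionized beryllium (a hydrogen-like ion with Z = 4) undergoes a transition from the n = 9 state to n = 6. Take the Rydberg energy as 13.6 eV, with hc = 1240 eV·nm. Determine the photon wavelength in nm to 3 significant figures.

For Z = 4 the level energies scale as Z², so the effective Rydberg energy is 13.6 × 16 = 217.6 eV.
ΔE = 217.6 × (1/6² − 1/9²) = 217.6 × 0.01543 = 3.358 eV.
λ = hc/ΔE = 1240 / 3.358 = 369 nm.

369 nm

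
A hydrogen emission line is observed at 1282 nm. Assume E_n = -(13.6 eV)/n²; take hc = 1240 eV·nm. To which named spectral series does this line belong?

ΔE = 1240/1282 = 0.9672 eV.
This matches 13.6 × (1/3² − 1/5²), so n_f = 3: the Paschen series.

Paschen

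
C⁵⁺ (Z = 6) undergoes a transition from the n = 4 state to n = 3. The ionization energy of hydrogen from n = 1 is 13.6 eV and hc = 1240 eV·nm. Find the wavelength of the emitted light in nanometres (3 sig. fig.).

52.1 nm

For Z = 6 the level energies scale as Z², so the effective Rydberg energy is 13.6 × 36 = 489.6 eV.
ΔE = 489.6 × (1/3² − 1/4²) = 489.6 × 0.04861 = 23.80 eV.
λ = hc/ΔE = 1240 / 23.80 = 52.1 nm.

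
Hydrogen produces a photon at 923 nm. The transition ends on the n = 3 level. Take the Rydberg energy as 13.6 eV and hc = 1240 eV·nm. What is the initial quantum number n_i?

n_i = 9

The photon energy is ΔE = hc/λ = 1240 / 923 = 1.343 eV.
With Z = 1, ΔE = 13.60 × (1/n_f² − 1/n_i²), so 1/n_f² − 1/n_i² = 0.09878.
With n_f = 3: 1/n_i² = 1/9 − 0.09878 = 0.01233, so n_i ≈ 9.01.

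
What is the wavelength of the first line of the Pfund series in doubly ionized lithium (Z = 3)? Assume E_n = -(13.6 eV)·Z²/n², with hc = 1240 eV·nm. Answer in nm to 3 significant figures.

The Pfund series terminates on n_f = 5; the first line has n_i = 5+1 = 6.
ΔE = 122.4 × (1/5² − 1/6²) = 1.496 eV.
λ = 1240 / 1.496 = 829 nm.

829 nm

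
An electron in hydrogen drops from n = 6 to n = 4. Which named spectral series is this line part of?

The series is set by the lower level: n_f = 4 is the Brackett series.

Brackett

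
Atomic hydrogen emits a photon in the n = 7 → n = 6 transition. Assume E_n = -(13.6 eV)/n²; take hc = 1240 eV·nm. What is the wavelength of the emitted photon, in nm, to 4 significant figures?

ΔE = 13.60 × (1/6² − 1/7²) = 13.60 × 0.007370 = 0.1002 eV.
λ = hc/ΔE = 1240 / 0.1002 = 12370 nm.

12370 nm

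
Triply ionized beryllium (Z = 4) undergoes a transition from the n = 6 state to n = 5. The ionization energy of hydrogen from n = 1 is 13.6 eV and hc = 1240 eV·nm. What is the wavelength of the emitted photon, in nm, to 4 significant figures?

For Z = 4 the level energies scale as Z², so the effective Rydberg energy is 13.6 × 16 = 217.6 eV.
ΔE = 217.6 × (1/5² − 1/6²) = 217.6 × 0.01222 = 2.660 eV.
λ = hc/ΔE = 1240 / 2.660 = 466.2 nm.

466.2 nm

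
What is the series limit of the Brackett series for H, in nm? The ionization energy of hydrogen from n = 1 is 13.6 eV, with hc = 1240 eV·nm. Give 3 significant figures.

1460 nm

The Brackett series has lower level n_f = 4; the series limit corresponds to n_i → ∞.
ΔE_max = 13.6 × 1 / 4² = 0.8500 eV.
λ_min = 1240 / 0.8500 = 1460 nm.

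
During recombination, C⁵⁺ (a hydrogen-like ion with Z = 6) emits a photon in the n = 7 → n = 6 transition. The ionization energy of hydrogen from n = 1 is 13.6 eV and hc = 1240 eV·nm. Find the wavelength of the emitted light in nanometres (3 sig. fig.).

For Z = 6 the level energies scale as Z², so the effective Rydberg energy is 13.6 × 36 = 489.6 eV.
ΔE = 489.6 × (1/6² − 1/7²) = 489.6 × 0.007370 = 3.608 eV.
λ = hc/ΔE = 1240 / 3.608 = 344 nm.

344 nm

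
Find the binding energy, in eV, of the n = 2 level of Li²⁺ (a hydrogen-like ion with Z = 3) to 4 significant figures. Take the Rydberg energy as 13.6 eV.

E_n = −13.6 Z²/n² = −122.4/n² eV for Z = 3.
E_2 = −122.4/4 = −30.60 eV, so ionization (to E = 0) requires 30.60 eV.

30.60 eV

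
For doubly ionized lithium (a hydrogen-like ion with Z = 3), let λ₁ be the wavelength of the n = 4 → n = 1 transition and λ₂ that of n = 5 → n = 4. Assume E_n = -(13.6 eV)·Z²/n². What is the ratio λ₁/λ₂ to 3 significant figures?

0.0240

λ ∝ 1/ΔE ∝ 1/(1/n_f² − 1/n_i²), and the Z² and hc factors cancel in the ratio.
λ₁/λ₂ = (1/4² − 1/5²)/(1/1² − 1/4²) = 0.02250/0.9375 = 0.0240.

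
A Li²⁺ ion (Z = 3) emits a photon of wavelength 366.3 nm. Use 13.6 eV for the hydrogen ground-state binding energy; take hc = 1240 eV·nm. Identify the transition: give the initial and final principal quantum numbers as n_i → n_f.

n_i = 9, n_f = 5

The photon energy is ΔE = hc/λ = 1240 / 366.3 = 3.385 eV.
With Z = 3, ΔE = 122.4 × (1/n_f² − 1/n_i²), so 1/n_f² − 1/n_i² = 0.02766.
Trying n_f = 5 gives 1/n_i² = 0.01234, i.e. n_i ≈ 9; this pair matches.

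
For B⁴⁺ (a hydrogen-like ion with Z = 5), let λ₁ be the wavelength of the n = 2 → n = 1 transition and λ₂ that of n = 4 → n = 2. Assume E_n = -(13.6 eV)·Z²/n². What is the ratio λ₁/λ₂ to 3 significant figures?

λ ∝ 1/ΔE ∝ 1/(1/n_f² − 1/n_i²), and the Z² and hc factors cancel in the ratio.
λ₁/λ₂ = (1/2² − 1/4²)/(1/1² − 1/2²) = 0.1875/0.7500 = 0.250.

0.250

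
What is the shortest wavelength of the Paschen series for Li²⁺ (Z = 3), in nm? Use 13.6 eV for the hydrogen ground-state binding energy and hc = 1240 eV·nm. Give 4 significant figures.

The Paschen series has lower level n_f = 3; the series limit corresponds to n_i → ∞.
ΔE_max = 13.6 × 9 / 3² = 13.60 eV.
λ_min = 1240 / 13.60 = 91.18 nm.

91.18 nm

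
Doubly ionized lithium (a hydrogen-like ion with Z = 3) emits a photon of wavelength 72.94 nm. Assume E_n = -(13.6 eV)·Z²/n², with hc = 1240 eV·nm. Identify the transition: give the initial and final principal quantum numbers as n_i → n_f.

n_i = 3, n_f = 2

The photon energy is ΔE = hc/λ = 1240 / 72.94 = 17.00 eV.
With Z = 3, ΔE = 122.4 × (1/n_f² − 1/n_i²), so 1/n_f² − 1/n_i² = 0.1389.
Trying n_f = 2 gives 1/n_i² = 0.1111, i.e. n_i ≈ 3; this pair matches.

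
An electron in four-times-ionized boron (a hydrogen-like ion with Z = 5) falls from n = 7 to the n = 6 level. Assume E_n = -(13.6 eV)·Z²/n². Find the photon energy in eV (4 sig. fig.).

The Bohr energies scale as Z², so for Z = 5: E_n = −340.0/n² eV.
E_7 = −340.0/49 = −6.939 eV and E_6 = −340.0/36 = −9.444 eV.
The photon energy is |E_7 − E_6| = 2.506 eV.

2.506 eV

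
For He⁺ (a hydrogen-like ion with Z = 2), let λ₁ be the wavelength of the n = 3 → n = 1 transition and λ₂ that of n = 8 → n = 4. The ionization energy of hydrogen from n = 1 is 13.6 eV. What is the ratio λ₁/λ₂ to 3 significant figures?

0.0527

λ ∝ 1/ΔE ∝ 1/(1/n_f² − 1/n_i²), and the Z² and hc factors cancel in the ratio.
λ₁/λ₂ = (1/4² − 1/8²)/(1/1² − 1/3²) = 0.04688/0.8889 = 0.0527.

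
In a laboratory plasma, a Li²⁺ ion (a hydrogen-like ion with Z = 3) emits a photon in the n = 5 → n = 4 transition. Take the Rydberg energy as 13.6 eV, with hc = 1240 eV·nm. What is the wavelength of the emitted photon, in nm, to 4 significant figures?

For Z = 3 the level energies scale as Z², so the effective Rydberg energy is 13.6 × 9 = 122.4 eV.
ΔE = 122.4 × (1/4² − 1/5²) = 122.4 × 0.02250 = 2.754 eV.
λ = hc/ΔE = 1240 / 2.754 = 450.3 nm.

450.3 nm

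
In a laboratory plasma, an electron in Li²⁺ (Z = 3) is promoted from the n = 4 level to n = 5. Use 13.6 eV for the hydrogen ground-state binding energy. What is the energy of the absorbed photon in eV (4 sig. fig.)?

The Bohr energies scale as Z², so for Z = 3: E_n = −122.4/n² eV.
E_5 = −122.4/25 = −4.896 eV and E_4 = −122.4/16 = −7.650 eV.
The photon energy is |E_5 − E_4| = 2.754 eV.

2.754 eV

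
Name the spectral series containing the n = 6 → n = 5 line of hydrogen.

The series is set by the lower level: n_f = 5 is the Pfund series.

Pfund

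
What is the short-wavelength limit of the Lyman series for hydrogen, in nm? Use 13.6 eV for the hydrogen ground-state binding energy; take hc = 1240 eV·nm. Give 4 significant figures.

The Lyman series has lower level n_f = 1; the series limit corresponds to n_i → ∞.
ΔE_max = 13.6 × 1 / 1² = 13.60 eV.
λ_min = 1240 / 13.60 = 91.18 nm.

91.18 nm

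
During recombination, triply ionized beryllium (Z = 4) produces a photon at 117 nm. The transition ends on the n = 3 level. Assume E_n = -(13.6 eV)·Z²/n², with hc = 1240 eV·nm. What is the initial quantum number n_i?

n_i = 4

The photon energy is ΔE = hc/λ = 1240 / 117 = 10.60 eV.
With Z = 4, ΔE = 217.6 × (1/n_f² − 1/n_i²), so 1/n_f² − 1/n_i² = 0.04871.
With n_f = 3: 1/n_i² = 1/9 − 0.04871 = 0.06241, so n_i ≈ 4.00.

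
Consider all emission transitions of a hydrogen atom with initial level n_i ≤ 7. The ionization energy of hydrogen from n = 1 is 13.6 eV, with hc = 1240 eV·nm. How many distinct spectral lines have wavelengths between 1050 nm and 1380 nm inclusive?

2

Enumerate all n_i → n_f pairs with 1 ≤ n_f < n_i ≤ 7 and compute λ = 1240 / [13.6·1·(1/n_f² − 1/n_i²)].
Lines falling in [1050, 1380] nm: 6→3 (1094 nm), 5→3 (1282 nm).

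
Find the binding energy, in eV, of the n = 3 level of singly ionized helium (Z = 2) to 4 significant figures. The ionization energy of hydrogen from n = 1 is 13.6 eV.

E_n = −13.6 Z²/n² = −54.40/n² eV for Z = 2.
E_3 = −54.40/9 = −6.044 eV, so ionization (to E = 0) requires 6.044 eV.

6.044 eV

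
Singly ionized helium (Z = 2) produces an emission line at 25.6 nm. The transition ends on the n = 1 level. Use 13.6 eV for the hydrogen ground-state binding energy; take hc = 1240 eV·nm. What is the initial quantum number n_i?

n_i = 3

The photon energy is ΔE = hc/λ = 1240 / 25.6 = 48.44 eV.
With Z = 2, ΔE = 54.40 × (1/n_f² − 1/n_i²), so 1/n_f² − 1/n_i² = 0.8904.
With n_f = 1: 1/n_i² = 1/1 − 0.8904 = 0.1096, so n_i ≈ 3.02.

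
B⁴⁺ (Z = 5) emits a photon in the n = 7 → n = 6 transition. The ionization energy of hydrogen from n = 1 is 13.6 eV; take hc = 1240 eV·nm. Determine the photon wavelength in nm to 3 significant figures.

495 nm

For Z = 5 the level energies scale as Z², so the effective Rydberg energy is 13.6 × 25 = 340.0 eV.
ΔE = 340.0 × (1/6² − 1/7²) = 340.0 × 0.007370 = 2.506 eV.
λ = hc/ΔE = 1240 / 2.506 = 495 nm.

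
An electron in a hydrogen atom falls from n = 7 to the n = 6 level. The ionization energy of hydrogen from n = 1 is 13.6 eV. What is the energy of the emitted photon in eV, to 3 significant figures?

E_7 = −13.60/49 = −0.2776 eV and E_6 = −13.60/36 = −0.3778 eV.
The photon energy is |E_7 − E_6| = 0.100 eV.

0.100 eV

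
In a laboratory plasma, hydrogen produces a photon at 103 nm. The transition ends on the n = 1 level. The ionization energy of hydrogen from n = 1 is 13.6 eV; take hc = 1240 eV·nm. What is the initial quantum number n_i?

The photon energy is ΔE = hc/λ = 1240 / 103 = 12.04 eV.
With Z = 1, ΔE = 13.60 × (1/n_f² − 1/n_i²), so 1/n_f² − 1/n_i² = 0.8852.
With n_f = 1: 1/n_i² = 1/1 − 0.8852 = 0.1148, so n_i ≈ 2.95.

n_i = 3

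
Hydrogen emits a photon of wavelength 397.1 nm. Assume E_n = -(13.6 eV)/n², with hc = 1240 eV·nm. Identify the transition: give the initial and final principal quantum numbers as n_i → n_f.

n_i = 7, n_f = 2

The photon energy is ΔE = hc/λ = 1240 / 397.1 = 3.123 eV.
With Z = 1, ΔE = 13.60 × (1/n_f² − 1/n_i²), so 1/n_f² − 1/n_i² = 0.2296.
Trying n_f = 2 gives 1/n_i² = 0.02039, i.e. n_i ≈ 7; this pair matches.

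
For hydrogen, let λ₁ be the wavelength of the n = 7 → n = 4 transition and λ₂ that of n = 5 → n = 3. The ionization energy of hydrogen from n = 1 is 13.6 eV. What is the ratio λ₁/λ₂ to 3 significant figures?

λ ∝ 1/ΔE ∝ 1/(1/n_f² − 1/n_i²), and the Z² and hc factors cancel in the ratio.
λ₁/λ₂ = (1/3² − 1/5²)/(1/4² − 1/7²) = 0.07111/0.04209 = 1.69.

1.69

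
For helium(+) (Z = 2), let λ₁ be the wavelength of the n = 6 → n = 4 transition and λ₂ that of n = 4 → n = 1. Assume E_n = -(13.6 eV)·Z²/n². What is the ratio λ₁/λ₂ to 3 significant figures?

27.0

λ ∝ 1/ΔE ∝ 1/(1/n_f² − 1/n_i²), and the Z² and hc factors cancel in the ratio.
λ₁/λ₂ = (1/1² − 1/4²)/(1/4² − 1/6²) = 0.9375/0.03472 = 27.0.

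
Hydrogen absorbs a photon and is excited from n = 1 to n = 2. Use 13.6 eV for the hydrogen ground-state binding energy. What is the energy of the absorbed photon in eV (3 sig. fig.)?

E_2 = −13.60/4 = −3.400 eV and E_1 = −13.60/1 = −13.60 eV.
The photon energy is |E_2 − E_1| = 10.2 eV.

10.2 eV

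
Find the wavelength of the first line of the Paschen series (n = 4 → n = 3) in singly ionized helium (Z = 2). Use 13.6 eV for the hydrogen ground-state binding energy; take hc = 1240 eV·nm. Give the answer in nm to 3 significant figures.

The Paschen series terminates on n_f = 3; the first line has n_i = 3+1 = 4.
ΔE = 54.40 × (1/3² − 1/4²) = 2.644 eV.
λ = 1240 / 2.644 = 469 nm.

469 nm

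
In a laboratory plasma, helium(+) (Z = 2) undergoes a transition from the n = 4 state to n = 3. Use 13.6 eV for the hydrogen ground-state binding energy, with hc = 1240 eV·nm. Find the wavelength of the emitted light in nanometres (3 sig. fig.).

For Z = 2 the level energies scale as Z², so the effective Rydberg energy is 13.6 × 4 = 54.40 eV.
ΔE = 54.40 × (1/3² − 1/4²) = 54.40 × 0.04861 = 2.644 eV.
λ = hc/ΔE = 1240 / 2.644 = 469 nm.

469 nm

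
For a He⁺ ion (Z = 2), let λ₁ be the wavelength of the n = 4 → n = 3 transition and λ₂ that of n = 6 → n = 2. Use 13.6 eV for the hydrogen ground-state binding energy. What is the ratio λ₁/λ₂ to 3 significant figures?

λ ∝ 1/ΔE ∝ 1/(1/n_f² − 1/n_i²), and the Z² and hc factors cancel in the ratio.
λ₁/λ₂ = (1/2² − 1/6²)/(1/3² − 1/4²) = 0.2222/0.04861 = 4.57.

4.57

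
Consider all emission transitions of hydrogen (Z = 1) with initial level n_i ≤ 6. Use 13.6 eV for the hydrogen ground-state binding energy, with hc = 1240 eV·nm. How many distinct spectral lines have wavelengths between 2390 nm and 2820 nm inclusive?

1

Enumerate all n_i → n_f pairs with 1 ≤ n_f < n_i ≤ 6 and compute λ = 1240 / [13.6·1·(1/n_f² − 1/n_i²)].
Lines falling in [2390, 2820] nm: 6→4 (2626 nm).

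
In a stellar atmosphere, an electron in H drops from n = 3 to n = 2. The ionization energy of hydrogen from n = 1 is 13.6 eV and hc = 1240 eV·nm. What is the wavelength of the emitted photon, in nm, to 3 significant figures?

656 nm

ΔE = 13.60 × (1/2² − 1/3²) = 13.60 × 0.1389 = 1.889 eV.
λ = hc/ΔE = 1240 / 1.889 = 656 nm.
This line belongs to the Balmer series.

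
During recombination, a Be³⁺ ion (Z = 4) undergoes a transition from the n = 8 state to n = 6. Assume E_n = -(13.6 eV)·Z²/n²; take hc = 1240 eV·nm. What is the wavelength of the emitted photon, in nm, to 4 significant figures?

468.9 nm

For Z = 4 the level energies scale as Z², so the effective Rydberg energy is 13.6 × 16 = 217.6 eV.
ΔE = 217.6 × (1/6² − 1/8²) = 217.6 × 0.01215 = 2.644 eV.
λ = hc/ΔE = 1240 / 2.644 = 468.9 nm.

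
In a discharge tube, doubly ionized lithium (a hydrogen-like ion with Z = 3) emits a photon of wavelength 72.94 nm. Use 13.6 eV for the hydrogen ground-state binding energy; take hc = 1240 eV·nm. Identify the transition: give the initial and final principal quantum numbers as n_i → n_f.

The photon energy is ΔE = hc/λ = 1240 / 72.94 = 17.00 eV.
With Z = 3, ΔE = 122.4 × (1/n_f² − 1/n_i²), so 1/n_f² − 1/n_i² = 0.1389.
Trying n_f = 2 gives 1/n_i² = 0.1111, i.e. n_i ≈ 3; this pair matches.

n_i = 3, n_f = 2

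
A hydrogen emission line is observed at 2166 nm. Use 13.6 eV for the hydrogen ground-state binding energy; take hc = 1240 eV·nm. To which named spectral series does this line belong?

Brackett

ΔE = 1240/2166 = 0.5725 eV.
This matches 13.6 × (1/4² − 1/7²), so n_f = 4: the Brackett series.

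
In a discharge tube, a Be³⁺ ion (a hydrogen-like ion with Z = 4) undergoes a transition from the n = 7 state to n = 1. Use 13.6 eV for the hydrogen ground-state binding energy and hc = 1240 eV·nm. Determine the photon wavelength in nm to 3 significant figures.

For Z = 4 the level energies scale as Z², so the effective Rydberg energy is 13.6 × 16 = 217.6 eV.
ΔE = 217.6 × (1/1² − 1/7²) = 217.6 × 0.9796 = 213.2 eV.
λ = hc/ΔE = 1240 / 213.2 = 5.82 nm.

5.82 nm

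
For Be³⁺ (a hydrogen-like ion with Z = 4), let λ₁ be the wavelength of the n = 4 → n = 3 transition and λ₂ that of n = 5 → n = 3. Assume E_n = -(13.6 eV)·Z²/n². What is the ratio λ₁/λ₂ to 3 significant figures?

1.46

λ ∝ 1/ΔE ∝ 1/(1/n_f² − 1/n_i²), and the Z² and hc factors cancel in the ratio.
λ₁/λ₂ = (1/3² − 1/5²)/(1/3² − 1/4²) = 0.07111/0.04861 = 1.46.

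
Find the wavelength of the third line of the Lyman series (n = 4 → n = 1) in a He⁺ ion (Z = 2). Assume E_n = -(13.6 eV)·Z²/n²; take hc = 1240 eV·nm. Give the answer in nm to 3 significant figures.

The Lyman series terminates on n_f = 1; the third line has n_i = 1+3 = 4.
ΔE = 54.40 × (1/1² − 1/4²) = 51.00 eV.
λ = 1240 / 51.00 = 24.3 nm.

24.3 nm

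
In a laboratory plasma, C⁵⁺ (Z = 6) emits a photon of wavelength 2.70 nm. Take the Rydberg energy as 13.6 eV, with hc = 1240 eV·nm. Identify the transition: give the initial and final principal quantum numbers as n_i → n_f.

n_i = 4, n_f = 1

The photon energy is ΔE = hc/λ = 1240 / 2.70 = 459.3 eV.
With Z = 6, ΔE = 489.6 × (1/n_f² − 1/n_i²), so 1/n_f² − 1/n_i² = 0.9380.
Trying n_f = 1 gives 1/n_i² = 0.06197, i.e. n_i ≈ 4; this pair matches.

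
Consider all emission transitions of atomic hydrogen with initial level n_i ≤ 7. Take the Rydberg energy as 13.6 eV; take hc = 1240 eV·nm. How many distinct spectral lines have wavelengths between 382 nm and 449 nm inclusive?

3

Enumerate all n_i → n_f pairs with 1 ≤ n_f < n_i ≤ 7 and compute λ = 1240 / [13.6·1·(1/n_f² − 1/n_i²)].
Lines falling in [382, 449] nm: 7→2 (397.1 nm), 6→2 (410.3 nm), 5→2 (434.2 nm).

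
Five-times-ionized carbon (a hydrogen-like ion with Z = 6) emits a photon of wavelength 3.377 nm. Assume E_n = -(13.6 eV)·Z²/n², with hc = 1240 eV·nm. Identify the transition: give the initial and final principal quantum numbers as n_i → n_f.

The photon energy is ΔE = hc/λ = 1240 / 3.377 = 367.2 eV.
With Z = 6, ΔE = 489.6 × (1/n_f² − 1/n_i²), so 1/n_f² − 1/n_i² = 0.7500.
Trying n_f = 1 gives 1/n_i² = 0.2500, i.e. n_i ≈ 2; this pair matches.

n_i = 2, n_f = 1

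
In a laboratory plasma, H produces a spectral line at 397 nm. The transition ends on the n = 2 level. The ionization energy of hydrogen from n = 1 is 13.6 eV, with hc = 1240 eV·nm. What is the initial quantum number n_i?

n_i = 7

The photon energy is ΔE = hc/λ = 1240 / 397 = 3.123 eV.
With Z = 1, ΔE = 13.60 × (1/n_f² − 1/n_i²), so 1/n_f² − 1/n_i² = 0.2297.
With n_f = 2: 1/n_i² = 1/4 − 0.2297 = 0.02034, so n_i ≈ 7.01.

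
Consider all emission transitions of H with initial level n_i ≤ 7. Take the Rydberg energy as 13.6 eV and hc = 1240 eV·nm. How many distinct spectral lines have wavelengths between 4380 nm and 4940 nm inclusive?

Enumerate all n_i → n_f pairs with 1 ≤ n_f < n_i ≤ 7 and compute λ = 1240 / [13.6·1·(1/n_f² − 1/n_i²)].
Lines falling in [4380, 4940] nm: 7→5 (4654 nm).

1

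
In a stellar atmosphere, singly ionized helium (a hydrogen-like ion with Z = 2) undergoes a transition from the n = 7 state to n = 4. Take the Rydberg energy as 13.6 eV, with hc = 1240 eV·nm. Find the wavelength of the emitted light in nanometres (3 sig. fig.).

542 nm

For Z = 2 the level energies scale as Z², so the effective Rydberg energy is 13.6 × 4 = 54.40 eV.
ΔE = 54.40 × (1/4² − 1/7²) = 54.40 × 0.04209 = 2.290 eV.
λ = hc/ΔE = 1240 / 2.290 = 542 nm.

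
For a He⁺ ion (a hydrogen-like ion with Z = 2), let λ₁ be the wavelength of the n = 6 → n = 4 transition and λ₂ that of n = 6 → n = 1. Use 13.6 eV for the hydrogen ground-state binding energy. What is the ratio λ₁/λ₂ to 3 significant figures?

λ ∝ 1/ΔE ∝ 1/(1/n_f² − 1/n_i²), and the Z² and hc factors cancel in the ratio.
λ₁/λ₂ = (1/1² − 1/6²)/(1/4² − 1/6²) = 0.9722/0.03472 = 28.0.

28.0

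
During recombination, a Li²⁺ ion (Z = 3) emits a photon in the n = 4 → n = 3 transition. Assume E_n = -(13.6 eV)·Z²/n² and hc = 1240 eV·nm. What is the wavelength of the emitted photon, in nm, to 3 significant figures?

208 nm

For Z = 3 the level energies scale as Z², so the effective Rydberg energy is 13.6 × 9 = 122.4 eV.
ΔE = 122.4 × (1/3² − 1/4²) = 122.4 × 0.04861 = 5.950 eV.
λ = hc/ΔE = 1240 / 5.950 = 208 nm.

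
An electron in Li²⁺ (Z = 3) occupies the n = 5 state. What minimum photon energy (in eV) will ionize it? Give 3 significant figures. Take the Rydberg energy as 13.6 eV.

E_n = −13.6 Z²/n² = −122.4/n² eV for Z = 3.
E_5 = −122.4/25 = −4.90 eV, so ionization (to E = 0) requires 4.90 eV.

4.90 eV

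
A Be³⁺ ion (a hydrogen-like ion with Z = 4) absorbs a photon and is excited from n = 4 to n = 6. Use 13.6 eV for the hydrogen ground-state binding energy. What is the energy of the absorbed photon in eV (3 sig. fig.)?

7.56 eV

The Bohr energies scale as Z², so for Z = 4: E_n = −217.6/n² eV.
E_6 = −217.6/36 = −6.044 eV and E_4 = −217.6/16 = −13.60 eV.
The photon energy is |E_6 − E_4| = 7.56 eV.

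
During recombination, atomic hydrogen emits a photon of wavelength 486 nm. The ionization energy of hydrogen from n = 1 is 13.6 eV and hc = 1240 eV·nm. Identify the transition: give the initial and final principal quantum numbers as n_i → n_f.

The photon energy is ΔE = hc/λ = 1240 / 486 = 2.551 eV.
With Z = 1, ΔE = 13.60 × (1/n_f² − 1/n_i²), so 1/n_f² − 1/n_i² = 0.1876.
Trying n_f = 2 gives 1/n_i² = 0.06239, i.e. n_i ≈ 4; this pair matches.

n_i = 4, n_f = 2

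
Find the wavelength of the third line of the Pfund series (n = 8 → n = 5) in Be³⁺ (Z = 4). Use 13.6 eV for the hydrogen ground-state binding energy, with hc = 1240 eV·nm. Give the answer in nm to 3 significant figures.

The Pfund series terminates on n_f = 5; the third line has n_i = 5+3 = 8.
ΔE = 217.6 × (1/5² − 1/8²) = 5.304 eV.
λ = 1240 / 5.304 = 234 nm.

234 nm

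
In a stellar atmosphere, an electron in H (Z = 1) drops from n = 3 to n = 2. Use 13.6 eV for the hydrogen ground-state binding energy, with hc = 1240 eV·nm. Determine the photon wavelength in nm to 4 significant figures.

656.5 nm

ΔE = 13.60 × (1/2² − 1/3²) = 13.60 × 0.1389 = 1.889 eV.
λ = hc/ΔE = 1240 / 1.889 = 656.5 nm.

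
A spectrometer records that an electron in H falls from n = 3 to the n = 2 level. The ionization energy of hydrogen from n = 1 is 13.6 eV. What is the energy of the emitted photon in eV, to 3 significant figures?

E_3 = −13.60/9 = −1.511 eV and E_2 = −13.60/4 = −3.400 eV.
The photon energy is |E_3 − E_2| = 1.89 eV.

1.89 eV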